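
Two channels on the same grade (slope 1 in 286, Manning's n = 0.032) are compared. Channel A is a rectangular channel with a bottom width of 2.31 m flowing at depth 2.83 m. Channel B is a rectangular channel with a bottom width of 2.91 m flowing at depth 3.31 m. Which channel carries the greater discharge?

Channel A: Flow area A = b·y = 2.31 × 2.83 = 6.537 m². Wetted perimeter P = b + 2y = 2.31 + 2×2.83 = 7.97 m. Hydraulic radius R = A/P = 6.537/7.97 = 0.8202 m. Q_A = (1/0.032)·6.537·0.8202^(2/3)·√0.003497 = 10.59 m³/s.
Channel B: Flow area A = b·y = 2.91 × 3.31 = 9.632 m². Wetted perimeter P = b + 2y = 2.91 + 2×3.31 = 9.53 m. Hydraulic radius R = A/P = 9.632/9.53 = 1.011 m. Q_B = (1/0.032)·9.632·1.011^(2/3)·√0.003497 = 17.93 m³/s.
Q_A = 10.59 m³/s vs Q_B = 17.93 m³/s, so channel B carries more.

channel B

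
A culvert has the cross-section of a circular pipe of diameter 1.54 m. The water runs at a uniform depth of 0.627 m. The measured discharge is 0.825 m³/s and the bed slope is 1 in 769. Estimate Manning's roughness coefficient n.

n = 0.015

For a circular section of diameter D = 1.54 m at depth y = 0.627 m, the central angle is θ = 2 arccos(1 − 2y/D) = 2.768 rad. Then A = (D²/8)(θ − sin θ) = 0.7124 m² and P = Dθ/2 = 2.131 m.
Hydraulic radius R = A/P = 0.7124/2.131 = 0.3342 m.
Rearranging Manning's equation: n = (1/Q) A R^(2/3) S^(1/2) = (1/0.825) × 0.7124 × 0.3342^(2/3) × √0.0013 = 0.015.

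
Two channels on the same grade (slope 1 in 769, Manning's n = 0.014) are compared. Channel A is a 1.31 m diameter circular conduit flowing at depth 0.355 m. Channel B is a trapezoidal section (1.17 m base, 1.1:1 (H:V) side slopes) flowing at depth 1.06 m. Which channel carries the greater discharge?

channel B

Channel A: For a circular section of diameter D = 1.31 m at depth y = 0.355 m, the central angle is θ = 2 arccos(1 − 2y/D) = 2.19 rad. Then A = (D²/8)(θ − sin θ) = 0.2951 m² and P = Dθ/2 = 1.434 m. Hydraulic radius R = A/P = 0.2951/1.434 = 0.2057 m. Q_A = (1/0.014)·0.2951·0.2057^(2/3)·√0.0013 = 0.2649 m³/s.
Channel B: With bottom width b = 1.17 m and side slope z = 1.1: A = (b + zy)y = (1.17 + 1.1×1.06)×1.06 = 2.476 m²; P = b + 2y√(1+z²) = 1.17 + 2×1.06×1.487 = 4.322 m. Hydraulic radius R = A/P = 2.476/4.322 = 0.573 m. Q_B = (1/0.014)·2.476·0.573^(2/3)·√0.0013 = 4.4 m³/s.
Q_A = 0.2649 m³/s vs Q_B = 4.4 m³/s, so channel B carries more.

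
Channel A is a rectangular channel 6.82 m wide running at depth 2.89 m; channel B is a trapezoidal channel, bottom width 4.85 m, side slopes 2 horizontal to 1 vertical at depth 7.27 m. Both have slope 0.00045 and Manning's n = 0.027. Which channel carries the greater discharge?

channel B

Channel A: Flow area A = b·y = 6.82 × 2.89 = 19.71 m². Wetted perimeter P = b + 2y = 6.82 + 2×2.89 = 12.6 m. Hydraulic radius R = A/P = 19.71/12.6 = 1.564 m. Q_A = (1/0.027)·19.71·1.564^(2/3)·√0.00045 = 20.87 m³/s.
Channel B: With bottom width b = 4.85 m and side slope z = 2: A = (b + zy)y = (4.85 + 2×7.27)×7.27 = 141 m²; P = b + 2y√(1+z²) = 4.85 + 2×7.27×2.236 = 37.36 m. Hydraulic radius R = A/P = 141/37.36 = 3.773 m. Q_B = (1/0.027)·141·3.773^(2/3)·√0.00045 = 268.4 m³/s.
Q_A = 20.87 m³/s vs Q_B = 268.4 m³/s, so channel B carries more.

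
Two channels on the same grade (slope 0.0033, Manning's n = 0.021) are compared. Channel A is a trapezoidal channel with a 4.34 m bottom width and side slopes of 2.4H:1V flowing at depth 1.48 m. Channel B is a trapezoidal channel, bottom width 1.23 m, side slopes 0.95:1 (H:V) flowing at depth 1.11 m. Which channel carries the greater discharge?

Channel A: With bottom width b = 4.34 m and side slope z = 2.4: A = (b + zy)y = (4.34 + 2.4×1.48)×1.48 = 11.68 m²; P = b + 2y√(1+z²) = 4.34 + 2×1.48×2.6 = 12.04 m. Hydraulic radius R = A/P = 11.68/12.04 = 0.9704 m. Q_A = (1/0.021)·11.68·0.9704^(2/3)·√0.0033 = 31.32 m³/s.
Channel B: With bottom width b = 1.23 m and side slope z = 0.95: A = (b + zy)y = (1.23 + 0.95×1.11)×1.11 = 2.536 m²; P = b + 2y√(1+z²) = 1.23 + 2×1.11×1.379 = 4.292 m. Hydraulic radius R = A/P = 2.536/4.292 = 0.5908 m. Q_B = (1/0.021)·2.536·0.5908^(2/3)·√0.0033 = 4.884 m³/s.
Q_A = 31.32 m³/s vs Q_B = 4.884 m³/s, so channel A carries more.

channel A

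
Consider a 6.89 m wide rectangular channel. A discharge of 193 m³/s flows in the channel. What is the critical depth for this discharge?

For a rectangular channel, critical depth y_c = (q²/g)^(1/3) where q = Q/b = 193/6.89 = 28.01 m²/s.
So y_c = (28.01²/9.81)^(1/3) = 4.31 m.

y_c = 4.31 m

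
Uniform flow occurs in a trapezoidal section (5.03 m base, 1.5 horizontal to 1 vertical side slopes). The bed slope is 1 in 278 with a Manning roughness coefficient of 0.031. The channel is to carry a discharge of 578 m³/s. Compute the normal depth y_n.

y_n = 7.51 m

Manning's equation rearranged: A R^(2/3) = nQ / (1·√S) = 0.031 × 578 / (√0.003597) = 298.8.
Try y = 5.53 m: A R^(2/3) = 151.6 — short.
Try y = 9.4 m: A R^(2/3) = 498.8 — over.
Try y = 7.51 m: A R^(2/3) = 298.6 — ≈ 298.8.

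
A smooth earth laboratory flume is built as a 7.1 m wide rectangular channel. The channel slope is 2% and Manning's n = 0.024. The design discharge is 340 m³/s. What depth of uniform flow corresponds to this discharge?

y_n = 5 m

Manning's equation rearranged: A R^(2/3) = nQ / (1·√S) = 0.024 × 340 / (√0.02) = 57.7.
Try y = 3.67 m: A R^(2/3) = 38.62 — too small.
Try y = 5.87 m: A R^(2/3) = 70.76 — too large.
Try y = 5 m: A R^(2/3) = 57.77 — matches.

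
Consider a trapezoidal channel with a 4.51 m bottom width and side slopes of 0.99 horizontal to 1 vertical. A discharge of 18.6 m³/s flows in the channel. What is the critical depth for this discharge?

y_c = 1.1 m

At critical depth, Q² T / (g A³) = 1, i.e. A³/T = Q²/g = 18.6²/9.81 = 35.27.
At y = 1.33 m: A³/T = 65.15 — high.
At y = 0.862 m: A³/T = 15.9 — low.
At y = 1.1 m: A³/T = 34.93 — matches.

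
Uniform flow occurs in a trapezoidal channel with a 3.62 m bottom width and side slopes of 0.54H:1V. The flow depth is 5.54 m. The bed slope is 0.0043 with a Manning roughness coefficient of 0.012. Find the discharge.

With bottom width b = 3.62 m and side slope z = 0.54: A = (b + zy)y = (3.62 + 0.54×5.54)×5.54 = 36.63 m²; P = b + 2y√(1+z²) = 3.62 + 2×5.54×1.136 = 16.21 m.
Hydraulic radius R = A/P = 36.63/16.21 = 2.259 m.
Manning's equation: Q = (1/n) A R^(2/3) S^(1/2) = (1/0.012) × 36.63 × 2.259^(2/3) × 0.0043^(1/2) = 345 m³/s.

Q = 345 m³/s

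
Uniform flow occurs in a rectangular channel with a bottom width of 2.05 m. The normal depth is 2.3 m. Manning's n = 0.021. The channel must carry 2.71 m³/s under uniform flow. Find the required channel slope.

S = 0.00023

Flow area A = b·y = 2.05 × 2.3 = 4.715 m². Wetted perimeter P = b + 2y = 2.05 + 2×2.3 = 6.65 m.
Hydraulic radius R = A/P = 4.715/6.65 = 0.709 m.
From Manning's equation, S = [nQ / (1 A R^(2/3))]² = [0.021 × 2.71 / (1 × 4.715 × 0.709^(2/3))]² = 0.00023.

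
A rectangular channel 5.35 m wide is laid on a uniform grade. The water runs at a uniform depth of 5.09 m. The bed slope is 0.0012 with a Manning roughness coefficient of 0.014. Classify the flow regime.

Flow area A = b·y = 5.35 × 5.09 = 27.23 m². Wetted perimeter P = b + 2y = 5.35 + 2×5.09 = 15.53 m.
Hydraulic radius R = A/P = 27.23/15.53 = 1.753 m.
V = (1/n) R^(2/3) √S = (1/0.014) × 1.753^(2/3) × √0.0012 = 3.598 m/s. Hydraulic depth D_h = A/T = 27.23/5.35 = 5.09 m.
Froude number Fr = V/√(g·D_h) = 3.598/√(9.81×5.09) = 0.509, which is less than 1, so the flow is subcritical.

subcritical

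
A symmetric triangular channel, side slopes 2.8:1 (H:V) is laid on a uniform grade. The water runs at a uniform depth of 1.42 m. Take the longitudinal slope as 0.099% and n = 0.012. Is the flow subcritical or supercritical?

subcritical

For a triangular section with side slope z = 2.8: A = zy² = 2.8×1.42² = 5.646 m²; P = 2y√(1+z²) = 2×1.42×2.973 = 8.444 m.
Hydraulic radius R = A/P = 5.646/8.444 = 0.6686 m.
V = (1/n) R^(2/3) √S = (1/0.012) × 0.6686^(2/3) × √0.00099 = 2.005 m/s. Hydraulic depth D_h = A/T = 5.646/7.952 = 0.71 m.
Froude number Fr = V/√(g·D_h) = 2.005/√(9.81×0.71) = 0.76, which is less than 1, so the flow is subcritical.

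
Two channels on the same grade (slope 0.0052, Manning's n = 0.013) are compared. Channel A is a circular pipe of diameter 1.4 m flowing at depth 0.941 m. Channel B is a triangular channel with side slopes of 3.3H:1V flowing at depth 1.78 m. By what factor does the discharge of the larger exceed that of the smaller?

Channel A: For a circular section of diameter D = 1.4 m at depth y = 0.941 m, the central angle is θ = 2 arccos(1 − 2y/D) = 3.845 rad. Then A = (D²/8)(θ − sin θ) = 1.1 m² and P = Dθ/2 = 2.691 m. Hydraulic radius R = A/P = 1.1/2.691 = 0.4089 m. Q_A = (1/0.013)·1.1·0.4089^(2/3)·√0.0052 = 3.362 m³/s.
Channel B: For a triangular section with side slope z = 3.3: A = zy² = 3.3×1.78² = 10.46 m²; P = 2y√(1+z²) = 2×1.78×3.448 = 12.28 m. Hydraulic radius R = A/P = 10.46/12.28 = 0.8518 m. Q_B = (1/0.013)·10.46·0.8518^(2/3)·√0.0052 = 52.11 m³/s.
The larger discharge is 52.11 m³/s and the smaller is 3.362 m³/s; the ratio is 15.5.

15.5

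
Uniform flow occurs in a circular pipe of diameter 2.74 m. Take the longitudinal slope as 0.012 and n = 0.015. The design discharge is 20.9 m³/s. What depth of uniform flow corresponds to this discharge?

y_n = 1.57 m

Manning's equation rearranged: A R^(2/3) = nQ / (1·√S) = 0.015 × 20.9 / (√0.012) = 2.862.
At y = 2 m: A R^(2/3) = 4.045 — over.
At y = 1.19 m: A R^(2/3) = 1.792 — short.
At y = 1.57 m: A R^(2/3) = 2.865 — matches.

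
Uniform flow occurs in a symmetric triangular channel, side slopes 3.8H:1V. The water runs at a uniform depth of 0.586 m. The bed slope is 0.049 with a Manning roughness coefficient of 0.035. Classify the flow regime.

supercritical

For a triangular section with side slope z = 3.8: A = zy² = 3.8×0.586² = 1.305 m²; P = 2y√(1+z²) = 2×0.586×3.929 = 4.605 m.
Hydraulic radius R = A/P = 1.305/4.605 = 0.2834 m.
V = (1/n) R^(2/3) √S = (1/0.035) × 0.2834^(2/3) × √0.049 = 2.728 m/s. Hydraulic depth D_h = A/T = 1.305/4.454 = 0.293 m.
Froude number Fr = V/√(g·D_h) = 2.728/√(9.81×0.293) = 1.61, which is greater than 1, so the flow is supercritical.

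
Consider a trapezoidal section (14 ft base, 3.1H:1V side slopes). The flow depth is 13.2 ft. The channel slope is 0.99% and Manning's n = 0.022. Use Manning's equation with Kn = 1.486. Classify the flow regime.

supercritical

With bottom width b = 14 ft and side slope z = 3.1: A = (b + zy)y = (14 + 3.1×13.2)×13.2 = 724.9 ft²; P = b + 2y√(1+z²) = 14 + 2×13.2×3.257 = 99.99 ft.
Hydraulic radius R = A/P = 724.9/99.99 = 7.25 ft.
V = (1.486/n) R^(2/3) √S = (1.486/0.022) × 7.25^(2/3) × √0.0099 = 25.18 ft/s. Hydraulic depth D_h = A/T = 724.9/95.84 = 7.564 ft.
Froude number Fr = V/√(g·D_h) = 25.18/√(32.2×7.564) = 1.61, which is greater than 1, so the flow is supercritical.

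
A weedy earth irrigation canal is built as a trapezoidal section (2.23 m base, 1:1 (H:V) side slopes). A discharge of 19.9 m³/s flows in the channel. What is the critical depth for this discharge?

At critical depth, Q² T / (g A³) = 1, i.e. A³/T = Q²/g = 19.9²/9.81 = 40.37.
Try y = 1.92 m: A³/T = 83.34 — too large.
Try y = 1.41 m: A³/T = 26.77 — too small.
Try y = 1.58 m: A³/T = 40.47 — ≈ 40.37.

y_c = 1.58 m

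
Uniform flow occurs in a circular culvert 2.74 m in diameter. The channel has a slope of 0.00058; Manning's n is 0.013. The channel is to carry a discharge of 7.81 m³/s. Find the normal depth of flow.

Manning's equation rearranged: A R^(2/3) = nQ / (1·√S) = 0.013 × 7.81 / (√0.00058) = 4.216.
At y = 1.86 m: A R^(2/3) = 3.682 — low.
At y = 2.07 m: A R^(2/3) = 4.213 — close enough.

y_n = 2.07 m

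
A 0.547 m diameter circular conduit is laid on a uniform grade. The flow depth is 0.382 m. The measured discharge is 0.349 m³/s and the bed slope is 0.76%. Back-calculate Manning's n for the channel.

For a circular section of diameter D = 0.547 m at depth y = 0.382 m, the central angle is θ = 2 arccos(1 − 2y/D) = 3.957 rad. Then A = (D²/8)(θ − sin θ) = 0.1753 m² and P = Dθ/2 = 1.082 m.
Hydraulic radius R = A/P = 0.1753/1.082 = 0.1619 m.
Rearranging Manning's equation: n = (1/Q) A R^(2/3) S^(1/2) = (1/0.349) × 0.1753 × 0.1619^(2/3) × √0.0076 = 0.013.

n = 0.013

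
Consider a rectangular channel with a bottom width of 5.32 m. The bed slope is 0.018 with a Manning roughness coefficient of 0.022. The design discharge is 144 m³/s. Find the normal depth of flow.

Manning's equation rearranged: A R^(2/3) = nQ / (1·√S) = 0.022 × 144 / (√0.018) = 23.61.
Try y = 3.9 m: A R^(2/3) = 28.16 — high.
Try y = 2.8 m: A R^(2/3) = 18.32 — low.
Try y = 3.4 m: A R^(2/3) = 23.62 — close enough.

y_n = 3.4 m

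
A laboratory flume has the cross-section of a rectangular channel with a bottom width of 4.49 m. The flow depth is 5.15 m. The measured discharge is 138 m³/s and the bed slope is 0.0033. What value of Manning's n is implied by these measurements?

n = 0.013

Flow area A = b·y = 4.49 × 5.15 = 23.12 m². Wetted perimeter P = b + 2y = 4.49 + 2×5.15 = 14.79 m.
Hydraulic radius R = A/P = 23.12/14.79 = 1.563 m.
Rearranging Manning's equation: n = (1/Q) A R^(2/3) S^(1/2) = (1/138) × 23.12 × 1.563^(2/3) × √0.0033 = 0.013.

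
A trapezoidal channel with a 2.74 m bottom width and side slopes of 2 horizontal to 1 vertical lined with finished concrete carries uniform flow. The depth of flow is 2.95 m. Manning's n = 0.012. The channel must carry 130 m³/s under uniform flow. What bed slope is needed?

With bottom width b = 2.74 m and side slope z = 2: A = (b + zy)y = (2.74 + 2×2.95)×2.95 = 25.49 m²; P = b + 2y√(1+z²) = 2.74 + 2×2.95×2.236 = 15.93 m.
Hydraulic radius R = A/P = 25.49/15.93 = 1.6 m.
From Manning's equation, S = [nQ / (1 A R^(2/3))]² = [0.012 × 130 / (1 × 25.49 × 1.6^(2/3))]² = 0.002.

S = 0.002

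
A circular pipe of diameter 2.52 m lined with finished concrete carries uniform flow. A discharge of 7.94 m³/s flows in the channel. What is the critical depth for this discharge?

At critical depth, Q² T / (g A³) = 1, i.e. A³/T = Q²/g = 7.94²/9.81 = 6.426.
Trying y = 1.04 m: A³/T = 2.953 — low.
Trying y = 1.47 m: A³/T = 11.09 — high.
Trying y = 1.27 m: A³/T = 6.343 — matches.

y_c = 1.27 m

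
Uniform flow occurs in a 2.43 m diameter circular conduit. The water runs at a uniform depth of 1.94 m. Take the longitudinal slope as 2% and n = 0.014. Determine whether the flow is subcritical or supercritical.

supercritical

For a circular section of diameter D = 2.43 m at depth y = 1.94 m, the central angle is θ = 2 arccos(1 − 2y/D) = 4.42 rad. Then A = (D²/8)(θ − sin θ) = 3.97 m² and P = Dθ/2 = 5.371 m.
Hydraulic radius R = A/P = 3.97/5.371 = 0.7391 m.
V = (1/n) R^(2/3) √S = (1/0.014) × 0.7391^(2/3) × √0.02 = 8.258 m/s. Hydraulic depth D_h = A/T = 3.97/1.95 = 2.036 m.
Froude number Fr = V/√(g·D_h) = 8.258/√(9.81×2.036) = 1.85, which is greater than 1, so the flow is supercritical.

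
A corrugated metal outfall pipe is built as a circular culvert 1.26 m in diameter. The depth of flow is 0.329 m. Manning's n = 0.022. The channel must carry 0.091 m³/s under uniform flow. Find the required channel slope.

S = 0.00054

For a circular section of diameter D = 1.26 m at depth y = 0.329 m, the central angle is θ = 2 arccos(1 − 2y/D) = 2.145 rad. Then A = (D²/8)(θ − sin θ) = 0.2592 m² and P = Dθ/2 = 1.352 m.
Hydraulic radius R = A/P = 0.2592/1.352 = 0.1917 m.
From Manning's equation, S = [nQ / (1 A R^(2/3))]² = [0.022 × 0.091 / (1 × 0.2592 × 0.1917^(2/3))]² = 0.00054.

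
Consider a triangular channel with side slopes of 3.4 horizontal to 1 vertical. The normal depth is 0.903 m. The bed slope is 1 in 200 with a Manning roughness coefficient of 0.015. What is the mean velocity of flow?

For a triangular section with side slope z = 3.4: A = zy² = 3.4×0.903² = 2.772 m²; P = 2y√(1+z²) = 2×0.903×3.544 = 6.4 m.
Hydraulic radius R = A/P = 2.772/6.4 = 0.4332 m.
From Manning's equation, V = (1/n) R^(2/3) S^(1/2) = (1/0.015) × 0.4332^(2/3) × 0.005^(1/2) = 2.7 m/s.

V = 2.7 m/s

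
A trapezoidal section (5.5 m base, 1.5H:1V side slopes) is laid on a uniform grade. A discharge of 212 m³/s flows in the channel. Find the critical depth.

y_c = 3.8 m

At critical depth, Q² T / (g A³) = 1, i.e. A³/T = Q²/g = 212²/9.81 = 4581.
Trying y = 4.47 m: A³/T = 8587 — too large.
Trying y = 3.15 m: A³/T = 2235 — too small.
Trying y = 3.8 m: A³/T = 4562 — matches.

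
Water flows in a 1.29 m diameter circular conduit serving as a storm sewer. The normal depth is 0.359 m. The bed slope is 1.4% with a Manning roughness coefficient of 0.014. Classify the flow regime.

For a circular section of diameter D = 1.29 m at depth y = 0.359 m, the central angle is θ = 2 arccos(1 − 2y/D) = 2.223 rad. Then A = (D²/8)(θ − sin θ) = 0.297 m² and P = Dθ/2 = 1.434 m.
Hydraulic radius R = A/P = 0.297/1.434 = 0.2072 m.
V = (1/n) R^(2/3) √S = (1/0.014) × 0.2072^(2/3) × √0.014 = 2.959 m/s. Hydraulic depth D_h = A/T = 0.297/1.156 = 0.2569 m.
Froude number Fr = V/√(g·D_h) = 2.959/√(9.81×0.2569) = 1.86, which is greater than 1, so the flow is supercritical.

supercritical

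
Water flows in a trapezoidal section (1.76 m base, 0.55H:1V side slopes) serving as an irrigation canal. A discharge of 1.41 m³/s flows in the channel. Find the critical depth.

At critical depth, Q² T / (g A³) = 1, i.e. A³/T = Q²/g = 1.41²/9.81 = 0.2027.
Try y = 0.445 m: A³/T = 0.3156 — over.
Try y = 0.386 m: A³/T = 0.202 — close enough.

y_c = 0.386 m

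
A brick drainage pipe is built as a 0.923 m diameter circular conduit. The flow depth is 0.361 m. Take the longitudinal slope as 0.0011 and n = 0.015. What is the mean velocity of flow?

For a circular section of diameter D = 0.923 m at depth y = 0.361 m, the central angle is θ = 2 arccos(1 − 2y/D) = 2.703 rad. Then A = (D²/8)(θ − sin θ) = 0.2425 m² and P = Dθ/2 = 1.247 m.
Hydraulic radius R = A/P = 0.2425/1.247 = 0.1945 m.
From Manning's equation, V = (1/n) R^(2/3) S^(1/2) = (1/0.015) × 0.1945^(2/3) × 0.0011^(1/2) = 0.742 m/s.

V = 0.742 m/s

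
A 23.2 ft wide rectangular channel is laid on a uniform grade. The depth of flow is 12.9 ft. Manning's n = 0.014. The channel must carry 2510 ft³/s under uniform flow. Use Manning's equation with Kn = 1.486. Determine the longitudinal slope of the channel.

Flow area A = b·y = 23.2 × 12.9 = 299.3 ft². Wetted perimeter P = b + 2y = 23.2 + 2×12.9 = 49 ft.
Hydraulic radius R = A/P = 299.3/49 = 6.108 ft.
From Manning's equation, S = [nQ / (1.486 A R^(2/3))]² = [0.014 × 2510 / (1.486 × 299.3 × 6.108^(2/3))]² = 0.000559.

S = 0.000559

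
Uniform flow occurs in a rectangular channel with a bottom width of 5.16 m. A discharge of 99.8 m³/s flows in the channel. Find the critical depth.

For a rectangular channel, critical depth y_c = (q²/g)^(1/3) where q = Q/b = 99.8/5.16 = 19.34 m²/s.
So y_c = (19.34²/9.81)^(1/3) = 3.37 m.

y_c = 3.37 m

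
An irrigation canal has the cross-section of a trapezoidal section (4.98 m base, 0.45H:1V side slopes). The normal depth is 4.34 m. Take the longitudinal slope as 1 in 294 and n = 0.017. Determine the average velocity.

With bottom width b = 4.98 m and side slope z = 0.45: A = (b + zy)y = (4.98 + 0.45×4.34)×4.34 = 30.09 m²; P = b + 2y√(1+z²) = 4.98 + 2×4.34×1.097 = 14.5 m.
Hydraulic radius R = A/P = 30.09/14.5 = 2.075 m.
From Manning's equation, V = (1/n) R^(2/3) S^(1/2) = (1/0.017) × 2.075^(2/3) × 0.003401^(1/2) = 5.58 m/s.

V = 5.58 m/s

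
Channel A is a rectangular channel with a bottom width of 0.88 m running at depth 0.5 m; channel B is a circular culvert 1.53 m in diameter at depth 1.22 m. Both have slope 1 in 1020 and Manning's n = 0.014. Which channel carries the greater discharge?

Channel A: Flow area A = b·y = 0.88 × 0.5 = 0.44 m². Wetted perimeter P = b + 2y = 0.88 + 2×0.5 = 1.88 m. Hydraulic radius R = A/P = 0.44/1.88 = 0.234 m. Q_A = (1/0.014)·0.44·0.234^(2/3)·√0.0009804 = 0.3737 m³/s.
Channel B: For a circular section of diameter D = 1.53 m at depth y = 1.22 m, the central angle is θ = 2 arccos(1 − 2y/D) = 4.416 rad. Then A = (D²/8)(θ − sin θ) = 1.572 m² and P = Dθ/2 = 3.378 m. Hydraulic radius R = A/P = 1.572/3.378 = 0.4653 m. Q_B = (1/0.014)·1.572·0.4653^(2/3)·√0.0009804 = 2.111 m³/s.
Q_A = 0.3737 m³/s vs Q_B = 2.111 m³/s, so channel B carries more.

channel B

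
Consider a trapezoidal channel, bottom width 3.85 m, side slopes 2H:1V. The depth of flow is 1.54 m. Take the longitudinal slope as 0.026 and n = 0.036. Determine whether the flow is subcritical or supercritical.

With bottom width b = 3.85 m and side slope z = 2: A = (b + zy)y = (3.85 + 2×1.54)×1.54 = 10.67 m²; P = b + 2y√(1+z²) = 3.85 + 2×1.54×2.236 = 10.74 m.
Hydraulic radius R = A/P = 10.67/10.74 = 0.994 m.
V = (1/n) R^(2/3) √S = (1/0.036) × 0.994^(2/3) × √0.026 = 4.461 m/s. Hydraulic depth D_h = A/T = 10.67/10.01 = 1.066 m.
Froude number Fr = V/√(g·D_h) = 4.461/√(9.81×1.066) = 1.38, which is greater than 1, so the flow is supercritical.

supercritical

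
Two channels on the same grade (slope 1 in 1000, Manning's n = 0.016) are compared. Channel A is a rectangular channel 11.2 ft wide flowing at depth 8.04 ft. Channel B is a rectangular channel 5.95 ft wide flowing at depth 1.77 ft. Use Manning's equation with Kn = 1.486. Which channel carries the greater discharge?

Channel A: Flow area A = b·y = 11.2 × 8.04 = 90.05 ft². Wetted perimeter P = b + 2y = 11.2 + 2×8.04 = 27.28 ft. Hydraulic radius R = A/P = 90.05/27.28 = 3.301 ft. Q_A = (1.486/0.016)·90.05·3.301^(2/3)·√0.001 = 586.3 ft³/s.
Channel B: Flow area A = b·y = 5.95 × 1.77 = 10.53 ft². Wetted perimeter P = b + 2y = 5.95 + 2×1.77 = 9.49 ft. Hydraulic radius R = A/P = 10.53/9.49 = 1.11 ft. Q_B = (1.486/0.016)·10.53·1.11^(2/3)·√0.001 = 33.15 ft³/s.
Q_A = 586.3 ft³/s vs Q_B = 33.15 ft³/s, so channel A carries more.

channel A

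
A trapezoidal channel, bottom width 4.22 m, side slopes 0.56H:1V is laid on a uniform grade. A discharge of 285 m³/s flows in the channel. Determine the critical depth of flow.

y_c = 5.94 m

At critical depth, Q² T / (g A³) = 1, i.e. A³/T = Q²/g = 285²/9.81 = 8280.
Trying y = 4.46 m: A³/T = 2918 — short.
Trying y = 6.74 m: A³/T = 13290 — over.
Trying y = 5.94 m: A³/T = 8284 — matches.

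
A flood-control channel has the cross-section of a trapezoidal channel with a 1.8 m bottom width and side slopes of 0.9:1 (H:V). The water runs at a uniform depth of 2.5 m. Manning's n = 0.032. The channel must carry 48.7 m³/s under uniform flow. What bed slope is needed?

S = 0.0188

With bottom width b = 1.8 m and side slope z = 0.9: A = (b + zy)y = (1.8 + 0.9×2.5)×2.5 = 10.12 m²; P = b + 2y√(1+z²) = 1.8 + 2×2.5×1.345 = 8.527 m.
Hydraulic radius R = A/P = 10.12/8.527 = 1.187 m.
From Manning's equation, S = [nQ / (1 A R^(2/3))]² = [0.032 × 48.7 / (1 × 10.12 × 1.187^(2/3))]² = 0.0188.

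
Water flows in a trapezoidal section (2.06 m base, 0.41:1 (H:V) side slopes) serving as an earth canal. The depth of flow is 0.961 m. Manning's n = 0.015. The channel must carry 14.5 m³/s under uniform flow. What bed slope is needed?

S = 0.018

With bottom width b = 2.06 m and side slope z = 0.41: A = (b + zy)y = (2.06 + 0.41×0.961)×0.961 = 2.358 m²; P = b + 2y√(1+z²) = 2.06 + 2×0.961×1.081 = 4.137 m.
Hydraulic radius R = A/P = 2.358/4.137 = 0.57 m.
From Manning's equation, S = [nQ / (1 A R^(2/3))]² = [0.015 × 14.5 / (1 × 2.358 × 0.57^(2/3))]² = 0.018.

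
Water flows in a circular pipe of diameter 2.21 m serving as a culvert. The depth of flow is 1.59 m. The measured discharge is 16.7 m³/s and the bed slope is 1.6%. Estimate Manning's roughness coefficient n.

n = 0.017

For a circular section of diameter D = 2.21 m at depth y = 1.59 m, the central angle is θ = 2 arccos(1 − 2y/D) = 4.05 rad. Then A = (D²/8)(θ − sin θ) = 2.954 m² and P = Dθ/2 = 4.476 m.
Hydraulic radius R = A/P = 2.954/4.476 = 0.6601 m.
Rearranging Manning's equation: n = (1/Q) A R^(2/3) S^(1/2) = (1/16.7) × 2.954 × 0.6601^(2/3) × √0.016 = 0.017.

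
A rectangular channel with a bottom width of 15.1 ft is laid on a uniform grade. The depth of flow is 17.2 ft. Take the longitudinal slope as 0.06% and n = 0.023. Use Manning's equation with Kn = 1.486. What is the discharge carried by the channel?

Q = 1240 ft³/s

Flow area A = b·y = 15.1 × 17.2 = 259.7 ft². Wetted perimeter P = b + 2y = 15.1 + 2×17.2 = 49.5 ft.
Hydraulic radius R = A/P = 259.7/49.5 = 5.247 ft.
Manning's equation: Q = (1.486/n) A R^(2/3) S^(1/2) = (1.486/0.023) × 259.7 × 5.247^(2/3) × 0.0006^(1/2) = 1240 ft³/s.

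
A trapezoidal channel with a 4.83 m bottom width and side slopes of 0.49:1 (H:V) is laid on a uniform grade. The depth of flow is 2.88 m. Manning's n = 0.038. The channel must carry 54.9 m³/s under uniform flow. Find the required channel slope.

S = 0.00721

With bottom width b = 4.83 m and side slope z = 0.49: A = (b + zy)y = (4.83 + 0.49×2.88)×2.88 = 17.97 m²; P = b + 2y√(1+z²) = 4.83 + 2×2.88×1.114 = 11.24 m.
Hydraulic radius R = A/P = 17.97/11.24 = 1.599 m.
From Manning's equation, S = [nQ / (1 A R^(2/3))]² = [0.038 × 54.9 / (1 × 17.97 × 1.599^(2/3))]² = 0.00721.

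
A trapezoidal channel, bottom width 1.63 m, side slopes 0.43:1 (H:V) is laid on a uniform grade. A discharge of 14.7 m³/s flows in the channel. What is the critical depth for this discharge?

y_c = 1.73 m

At critical depth, Q² T / (g A³) = 1, i.e. A³/T = Q²/g = 14.7²/9.81 = 22.03.
Trying y = 1.39 m: A³/T = 10.51 — low.
Trying y = 1.87 m: A³/T = 29.12 — high.
Trying y = 1.73 m: A³/T = 22.22 — matches.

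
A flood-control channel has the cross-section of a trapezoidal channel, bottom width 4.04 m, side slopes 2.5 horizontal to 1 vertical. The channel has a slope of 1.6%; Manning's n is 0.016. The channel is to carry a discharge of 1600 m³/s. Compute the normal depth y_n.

Manning's equation rearranged: A R^(2/3) = nQ / (1·√S) = 0.016 × 1600 / (√0.016) = 202.4.
At y = 4.91 m: A R^(2/3) = 152.6 — short.
At y = 5.54 m: A R^(2/3) = 202.7 — matches.

y_n = 5.54 m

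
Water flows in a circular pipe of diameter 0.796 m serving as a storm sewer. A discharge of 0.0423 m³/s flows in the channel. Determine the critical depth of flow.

At critical depth, Q² T / (g A³) = 1, i.e. A³/T = Q²/g = 0.0423²/9.81 = 0.0001824.
Trying y = 0.131 m: A³/T = 0.0002599 — high.
Trying y = 0.12 m: A³/T = 0.000184 — matches.

y_c = 0.12 m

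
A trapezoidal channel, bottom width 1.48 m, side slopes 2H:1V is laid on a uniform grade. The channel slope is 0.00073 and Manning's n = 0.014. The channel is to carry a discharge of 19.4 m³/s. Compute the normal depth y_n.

Manning's equation rearranged: A R^(2/3) = nQ / (1·√S) = 0.014 × 19.4 / (√0.00073) = 10.05.
At y = 1.5 m: A R^(2/3) = 5.891 — low.
At y = 2.21 m: A R^(2/3) = 14.29 — high.
At y = 1.9 m: A R^(2/3) = 10.07 — close enough.

y_n = 1.9 m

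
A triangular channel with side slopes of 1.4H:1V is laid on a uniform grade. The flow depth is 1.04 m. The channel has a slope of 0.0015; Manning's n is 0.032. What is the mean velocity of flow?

For a triangular section with side slope z = 1.4: A = zy² = 1.4×1.04² = 1.514 m²; P = 2y√(1+z²) = 2×1.04×1.72 = 3.579 m.
Hydraulic radius R = A/P = 1.514/3.579 = 0.4231 m.
From Manning's equation, V = (1/n) R^(2/3) S^(1/2) = (1/0.032) × 0.4231^(2/3) × 0.0015^(1/2) = 0.682 m/s.

V = 0.682 m/s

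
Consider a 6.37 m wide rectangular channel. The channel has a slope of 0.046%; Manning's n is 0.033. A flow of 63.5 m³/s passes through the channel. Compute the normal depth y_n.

Manning's equation rearranged: A R^(2/3) = nQ / (1·√S) = 0.033 × 63.5 / (√0.00046) = 97.7.
Try y = 7.48 m: A R^(2/3) = 81.42 — too small.
Try y = 8.72 m: A R^(2/3) = 97.71 — ≈ 97.7.

y_n = 8.72 m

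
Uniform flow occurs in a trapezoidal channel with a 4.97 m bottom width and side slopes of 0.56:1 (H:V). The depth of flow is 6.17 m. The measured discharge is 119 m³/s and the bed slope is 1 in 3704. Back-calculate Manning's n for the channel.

n = 0.014

With bottom width b = 4.97 m and side slope z = 0.56: A = (b + zy)y = (4.97 + 0.56×6.17)×6.17 = 51.98 m²; P = b + 2y√(1+z²) = 4.97 + 2×6.17×1.146 = 19.11 m.
Hydraulic radius R = A/P = 51.98/19.11 = 2.72 m.
Rearranging Manning's equation: n = (1/Q) A R^(2/3) S^(1/2) = (1/119) × 51.98 × 2.72^(2/3) × √0.00027 = 0.014.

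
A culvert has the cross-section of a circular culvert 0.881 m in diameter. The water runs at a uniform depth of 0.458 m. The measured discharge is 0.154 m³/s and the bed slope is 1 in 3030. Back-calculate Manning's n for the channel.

For a circular section of diameter D = 0.881 m at depth y = 0.458 m, the central angle is θ = 2 arccos(1 − 2y/D) = 3.221 rad. Then A = (D²/8)(θ − sin θ) = 0.3202 m² and P = Dθ/2 = 1.419 m.
Hydraulic radius R = A/P = 0.3202/1.419 = 0.2257 m.
Rearranging Manning's equation: n = (1/Q) A R^(2/3) S^(1/2) = (1/0.154) × 0.3202 × 0.2257^(2/3) × √0.00033 = 0.014.

n = 0.014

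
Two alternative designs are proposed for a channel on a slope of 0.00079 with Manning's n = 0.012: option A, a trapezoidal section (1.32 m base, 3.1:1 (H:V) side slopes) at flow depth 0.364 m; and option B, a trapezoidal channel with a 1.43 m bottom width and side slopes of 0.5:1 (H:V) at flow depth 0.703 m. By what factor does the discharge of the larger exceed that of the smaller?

2.02

Channel A: With bottom width b = 1.32 m and side slope z = 3.1: A = (b + zy)y = (1.32 + 3.1×0.364)×0.364 = 0.8912 m²; P = b + 2y√(1+z²) = 1.32 + 2×0.364×3.257 = 3.691 m. Hydraulic radius R = A/P = 0.8912/3.691 = 0.2414 m. Q_A = (1/0.012)·0.8912·0.2414^(2/3)·√0.00079 = 0.8094 m³/s.
Channel B: With bottom width b = 1.43 m and side slope z = 0.5: A = (b + zy)y = (1.43 + 0.5×0.703)×0.703 = 1.252 m²; P = b + 2y√(1+z²) = 1.43 + 2×0.703×1.118 = 3.002 m. Hydraulic radius R = A/P = 1.252/3.002 = 0.4172 m. Q_B = (1/0.012)·1.252·0.4172^(2/3)·√0.00079 = 1.638 m³/s.
The larger discharge is 1.638 m³/s and the smaller is 0.8094 m³/s; the ratio is 2.02.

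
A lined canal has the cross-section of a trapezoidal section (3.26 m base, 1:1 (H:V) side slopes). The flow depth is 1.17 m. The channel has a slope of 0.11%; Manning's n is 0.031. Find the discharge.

Q = 4.73 m³/s

With bottom width b = 3.26 m and side slope z = 1: A = (b + zy)y = (3.26 + 1×1.17)×1.17 = 5.183 m²; P = b + 2y√(1+z²) = 3.26 + 2×1.17×1.414 = 6.569 m.
Hydraulic radius R = A/P = 5.183/6.569 = 0.789 m.
Manning's equation: Q = (1/n) A R^(2/3) S^(1/2) = (1/0.031) × 5.183 × 0.789^(2/3) × 0.0011^(1/2) = 4.73 m³/s.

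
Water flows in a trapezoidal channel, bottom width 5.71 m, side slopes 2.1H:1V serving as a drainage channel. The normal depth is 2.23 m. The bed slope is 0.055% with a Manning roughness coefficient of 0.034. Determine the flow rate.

With bottom width b = 5.71 m and side slope z = 2.1: A = (b + zy)y = (5.71 + 2.1×2.23)×2.23 = 23.18 m²; P = b + 2y√(1+z²) = 5.71 + 2×2.23×2.326 = 16.08 m.
Hydraulic radius R = A/P = 23.18/16.08 = 1.441 m.
Manning's equation: Q = (1/n) A R^(2/3) S^(1/2) = (1/0.034) × 23.18 × 1.441^(2/3) × 0.00055^(1/2) = 20.4 m³/s.

Q = 20.4 m³/s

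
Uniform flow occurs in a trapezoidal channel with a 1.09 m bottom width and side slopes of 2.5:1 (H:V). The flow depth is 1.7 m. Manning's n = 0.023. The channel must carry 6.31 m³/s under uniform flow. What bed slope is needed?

With bottom width b = 1.09 m and side slope z = 2.5: A = (b + zy)y = (1.09 + 2.5×1.7)×1.7 = 9.078 m²; P = b + 2y√(1+z²) = 1.09 + 2×1.7×2.693 = 10.24 m.
Hydraulic radius R = A/P = 9.078/10.24 = 0.8861 m.
From Manning's equation, S = [nQ / (1 A R^(2/3))]² = [0.023 × 6.31 / (1 × 9.078 × 0.8861^(2/3))]² = 0.0003.

S = 0.0003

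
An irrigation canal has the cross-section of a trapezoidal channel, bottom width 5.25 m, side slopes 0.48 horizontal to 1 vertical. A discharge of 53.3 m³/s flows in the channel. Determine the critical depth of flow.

At critical depth, Q² T / (g A³) = 1, i.e. A³/T = Q²/g = 53.3²/9.81 = 289.6.
Try y = 2.37 m: A³/T = 461 — over.
Try y = 1.81 m: A³/T = 194.4 — short.
Try y = 2.05 m: A³/T = 289.2 — matches.

y_c = 2.05 m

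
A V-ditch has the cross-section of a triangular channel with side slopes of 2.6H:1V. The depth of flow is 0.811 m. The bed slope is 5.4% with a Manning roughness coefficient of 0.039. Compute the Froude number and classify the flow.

supercritical

For a triangular section with side slope z = 2.6: A = zy² = 2.6×0.811² = 1.71 m²; P = 2y√(1+z²) = 2×0.811×2.786 = 4.518 m.
Hydraulic radius R = A/P = 1.71/4.518 = 0.3785 m.
V = (1/n) R^(2/3) √S = (1/0.039) × 0.3785^(2/3) × √0.054 = 3.118 m/s. Hydraulic depth D_h = A/T = 1.71/4.217 = 0.4055 m.
Froude number Fr = V/√(g·D_h) = 3.118/√(9.81×0.4055) = 1.56, which is greater than 1, so the flow is supercritical.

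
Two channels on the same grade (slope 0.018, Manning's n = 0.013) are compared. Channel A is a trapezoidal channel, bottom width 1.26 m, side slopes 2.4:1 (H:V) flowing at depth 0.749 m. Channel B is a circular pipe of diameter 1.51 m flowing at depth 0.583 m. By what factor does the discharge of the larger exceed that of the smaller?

Channel A: With bottom width b = 1.26 m and side slope z = 2.4: A = (b + zy)y = (1.26 + 2.4×0.749)×0.749 = 2.29 m²; P = b + 2y√(1+z²) = 1.26 + 2×0.749×2.6 = 5.155 m. Hydraulic radius R = A/P = 2.29/5.155 = 0.4443 m. Q_A = (1/0.013)·2.29·0.4443^(2/3)·√0.018 = 13.76 m³/s.
Channel B: For a circular section of diameter D = 1.51 m at depth y = 0.583 m, the central angle is θ = 2 arccos(1 − 2y/D) = 2.682 rad. Then A = (D²/8)(θ − sin θ) = 0.6379 m² and P = Dθ/2 = 2.025 m. Hydraulic radius R = A/P = 0.6379/2.025 = 0.3151 m. Q_B = (1/0.013)·0.6379·0.3151^(2/3)·√0.018 = 3.048 m³/s.
The larger discharge is 13.76 m³/s and the smaller is 3.048 m³/s; the ratio is 4.51.

4.51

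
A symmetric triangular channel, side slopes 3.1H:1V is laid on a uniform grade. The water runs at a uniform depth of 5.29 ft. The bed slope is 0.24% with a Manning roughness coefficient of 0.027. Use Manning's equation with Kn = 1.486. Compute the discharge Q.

Q = 433 ft³/s

For a triangular section with side slope z = 3.1: A = zy² = 3.1×5.29² = 86.75 ft²; P = 2y√(1+z²) = 2×5.29×3.257 = 34.46 ft.
Hydraulic radius R = A/P = 86.75/34.46 = 2.517 ft.
Manning's equation: Q = (1.486/n) A R^(2/3) S^(1/2) = (1.486/0.027) × 86.75 × 2.517^(2/3) × 0.0024^(1/2) = 433 ft³/s.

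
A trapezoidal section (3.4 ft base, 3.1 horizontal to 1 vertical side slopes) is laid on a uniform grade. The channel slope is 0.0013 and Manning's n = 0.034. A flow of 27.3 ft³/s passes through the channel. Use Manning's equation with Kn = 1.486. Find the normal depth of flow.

y_n = 1.82 ft

Manning's equation rearranged: A R^(2/3) = nQ / (1.486·√S) = 0.034 × 27.3 / (1.486 × √0.0013) = 17.32.
Trying y = 1.37 ft: A R^(2/3) = 9.401 — short.
Trying y = 2.05 ft: A R^(2/3) = 22.5 — over.
Trying y = 1.82 ft: A R^(2/3) = 17.31 — ≈ 17.32.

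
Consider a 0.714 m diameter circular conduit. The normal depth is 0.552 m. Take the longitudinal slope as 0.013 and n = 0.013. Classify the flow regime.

For a circular section of diameter D = 0.714 m at depth y = 0.552 m, the central angle is θ = 2 arccos(1 − 2y/D) = 4.297 rad. Then A = (D²/8)(θ − sin θ) = 0.3322 m² and P = Dθ/2 = 1.534 m.
Hydraulic radius R = A/P = 0.3322/1.534 = 0.2165 m.
V = (1/n) R^(2/3) √S = (1/0.013) × 0.2165^(2/3) × √0.013 = 3.162 m/s. Hydraulic depth D_h = A/T = 0.3322/0.5981 = 0.5554 m.
Froude number Fr = V/√(g·D_h) = 3.162/√(9.81×0.5554) = 1.35, which is greater than 1, so the flow is supercritical.

supercritical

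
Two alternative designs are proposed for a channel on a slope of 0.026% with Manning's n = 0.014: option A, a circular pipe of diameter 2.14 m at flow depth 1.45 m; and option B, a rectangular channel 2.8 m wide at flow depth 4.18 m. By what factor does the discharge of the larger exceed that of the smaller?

Channel A: For a circular section of diameter D = 2.14 m at depth y = 1.45 m, the central angle is θ = 2 arccos(1 − 2y/D) = 3.868 rad. Then A = (D²/8)(θ − sin θ) = 2.594 m² and P = Dθ/2 = 4.138 m. Hydraulic radius R = A/P = 2.594/4.138 = 0.6268 m. Q_A = (1/0.014)·2.594·0.6268^(2/3)·√0.00026 = 2.188 m³/s.
Channel B: Flow area A = b·y = 2.8 × 4.18 = 11.7 m². Wetted perimeter P = b + 2y = 2.8 + 2×4.18 = 11.16 m. Hydraulic radius R = A/P = 11.7/11.16 = 1.049 m. Q_B = (1/0.014)·11.7·1.049^(2/3)·√0.00026 = 13.91 m³/s.
The larger discharge is 13.91 m³/s and the smaller is 2.188 m³/s; the ratio is 6.36.

6.36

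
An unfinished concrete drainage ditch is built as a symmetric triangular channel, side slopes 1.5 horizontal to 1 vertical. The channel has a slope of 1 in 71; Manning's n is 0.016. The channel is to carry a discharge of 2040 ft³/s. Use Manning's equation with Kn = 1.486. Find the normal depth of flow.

Manning's equation rearranged: A R^(2/3) = nQ / (1.486·√S) = 0.016 × 2040 / (1.486 × √0.01408) = 185.1.
Try y = 8.59 ft: A R^(2/3) = 258.7 — over.
Try y = 7.58 ft: A R^(2/3) = 185.3 — close enough.

y_n = 7.58 ft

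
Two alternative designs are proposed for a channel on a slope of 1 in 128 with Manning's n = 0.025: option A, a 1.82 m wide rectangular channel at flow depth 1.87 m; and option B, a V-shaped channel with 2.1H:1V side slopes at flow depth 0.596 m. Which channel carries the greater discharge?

Channel A: Flow area A = b·y = 1.82 × 1.87 = 3.403 m². Wetted perimeter P = b + 2y = 1.82 + 2×1.87 = 5.56 m. Hydraulic radius R = A/P = 3.403/5.56 = 0.6121 m. Q_A = (1/0.025)·3.403·0.6121^(2/3)·√0.007812 = 8.675 m³/s.
Channel B: For a triangular section with side slope z = 2.1: A = zy² = 2.1×0.596² = 0.746 m²; P = 2y√(1+z²) = 2×0.596×2.326 = 2.773 m. Hydraulic radius R = A/P = 0.746/2.773 = 0.2691 m. Q_B = (1/0.025)·0.746·0.2691^(2/3)·√0.007812 = 1.099 m³/s.
Q_A = 8.675 m³/s vs Q_B = 1.099 m³/s, so channel A carries more.

channel A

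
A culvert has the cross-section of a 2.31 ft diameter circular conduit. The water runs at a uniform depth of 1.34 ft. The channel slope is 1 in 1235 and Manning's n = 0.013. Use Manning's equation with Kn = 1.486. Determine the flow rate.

For a circular section of diameter D = 2.31 ft at depth y = 1.34 ft, the central angle is θ = 2 arccos(1 − 2y/D) = 3.463 rad. Then A = (D²/8)(θ − sin θ) = 2.521 ft² and P = Dθ/2 = 4 ft.
Hydraulic radius R = A/P = 2.521/4 = 0.6302 ft.
Manning's equation: Q = (1.486/n) A R^(2/3) S^(1/2) = (1.486/0.013) × 2.521 × 0.6302^(2/3) × 0.0008097^(1/2) = 6.03 ft³/s.

Q = 6.03 ft³/s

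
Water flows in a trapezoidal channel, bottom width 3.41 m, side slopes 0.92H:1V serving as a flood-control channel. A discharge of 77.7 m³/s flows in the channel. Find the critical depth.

At critical depth, Q² T / (g A³) = 1, i.e. A³/T = Q²/g = 77.7²/9.81 = 615.4.
Trying y = 3.27 m: A³/T = 980.8 — over.
Trying y = 2.29 m: A³/T = 264.5 — short.
Trying y = 2.89 m: A³/T = 618.2 — matches.

y_c = 2.89 m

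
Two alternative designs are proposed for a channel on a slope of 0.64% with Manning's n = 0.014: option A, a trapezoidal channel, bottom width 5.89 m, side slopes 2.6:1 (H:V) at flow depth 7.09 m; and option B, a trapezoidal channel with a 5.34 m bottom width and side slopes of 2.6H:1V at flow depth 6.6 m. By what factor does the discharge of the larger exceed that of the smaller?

1.22

Channel A: With bottom width b = 5.89 m and side slope z = 2.6: A = (b + zy)y = (5.89 + 2.6×7.09)×7.09 = 172.5 m²; P = b + 2y√(1+z²) = 5.89 + 2×7.09×2.786 = 45.39 m. Hydraulic radius R = A/P = 172.5/45.39 = 3.799 m. Q_A = (1/0.014)·172.5·3.799^(2/3)·√0.0064 = 2399 m³/s.
Channel B: With bottom width b = 5.34 m and side slope z = 2.6: A = (b + zy)y = (5.34 + 2.6×6.6)×6.6 = 148.5 m²; P = b + 2y√(1+z²) = 5.34 + 2×6.6×2.786 = 42.11 m. Hydraulic radius R = A/P = 148.5/42.11 = 3.526 m. Q_B = (1/0.014)·148.5·3.526^(2/3)·√0.0064 = 1966 m³/s.
The larger discharge is 2399 m³/s and the smaller is 1966 m³/s; the ratio is 1.22.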